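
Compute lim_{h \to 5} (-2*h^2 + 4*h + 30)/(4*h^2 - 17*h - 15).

Direct substitution gives 0/0, so factor. Both numerator and denominator have (h - 5) as a factor.
After cancelling, the expression reduces to (-2*h - 6)/(4*h + 3).
Substituting h = 5 gives -16/23.

-16/23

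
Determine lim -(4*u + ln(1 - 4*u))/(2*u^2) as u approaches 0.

Direct substitution gives 0/0.
Apply L'Hôpital: lim (4 - 4/(1 - 4*u))/(-4*u), still 0/0.
After 2 applications of L'Hôpital's rule the quotient is (-16/(1 - 4*u)^2)/(-4); substituting u = 0 gives 4.

4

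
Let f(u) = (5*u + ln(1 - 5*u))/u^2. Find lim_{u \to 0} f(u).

Direct substitution gives 0/0.
Apply L'Hôpital: lim (5 - 5/(1 - 5*u))/(2*u), still 0/0.
After 2 applications of L'Hôpital's rule the quotient is (-25/(1 - 5*u)^2)/(2); substituting u = 0 gives -25/2.

-25/2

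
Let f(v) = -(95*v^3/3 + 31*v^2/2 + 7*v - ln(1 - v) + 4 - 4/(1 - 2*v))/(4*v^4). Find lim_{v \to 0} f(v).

Substitution gives 0/0 (the numerator vanishes to order 4).
Expand each term to order v^4: the coefficient of v^4 in −ln(1 - v) is 1/4 and in -4·1/(1 - 2v) is -64.
Lower-order terms cancel with the polynomial part, so the numerator is (-255/4)·v^4 + o(v^4), and the limit is (-255/4)/(-4) = 255/16.

255/16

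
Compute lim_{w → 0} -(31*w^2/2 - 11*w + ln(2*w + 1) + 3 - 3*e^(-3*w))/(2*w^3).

Substitution gives 0/0; apply L'Hôpital's rule 3 times.
After differentiating numerator and denominator 3 times the quotient is (81*e^(-3*w) + 16/(2*w + 1)^3)/(-12); at w = 0 this is -97/12.

-97/12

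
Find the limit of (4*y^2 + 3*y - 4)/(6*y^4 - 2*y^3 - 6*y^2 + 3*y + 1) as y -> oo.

0

The denominator has degree 4 and the numerator degree 2. Dividing numerator and denominator by y^4 sends every term to 0 except the leading denominator term, so the limit is 0.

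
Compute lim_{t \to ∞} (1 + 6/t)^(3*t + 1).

Write it as [(1 + 6/t)^t]^(3) · (1 + 6/t)^(1). The bracketed term tends to e^(6) and the second factor to 1, so the limit is e^(18).

e^(18)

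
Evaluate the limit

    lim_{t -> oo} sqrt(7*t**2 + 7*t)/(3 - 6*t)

-√(7)/6

For large |t|, √(7*t^2 + 7*t) ≈ √7·|t| and the denominator ≈ -6t.
Since t → +∞, |t| = t, giving √7/(-6) = -√(7)/6.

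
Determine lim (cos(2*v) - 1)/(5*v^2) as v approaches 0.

Direct substitution gives 0/0.
Apply L'Hôpital: lim (-2*sin(2*v))/(10*v), still 0/0.
After 2 applications of L'Hôpital's rule the quotient is (-4*cos(2*v))/(10); substituting v = 0 gives -2/5.

-2/5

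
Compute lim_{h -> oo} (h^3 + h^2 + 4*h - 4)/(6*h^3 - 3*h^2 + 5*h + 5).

1/6

Numerator and denominator both have degree 3.
Dividing every term by h^3, all lower-order terms vanish and the limit is the ratio of leading coefficients, 1/(6) = 1/6.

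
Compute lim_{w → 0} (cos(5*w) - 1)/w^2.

Direct substitution gives 0/0.
Apply L'Hôpital: lim (-5*sin(5*w))/(2*w), still 0/0.
After 2 applications of L'Hôpital's rule the quotient is (-25*cos(5*w))/(2); substituting w = 0 gives -25/2.

-25/2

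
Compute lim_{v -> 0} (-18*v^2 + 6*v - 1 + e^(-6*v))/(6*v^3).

-6

Direct substitution gives 0/0.
Apply L'Hôpital: lim (-36*v + 6 - 6*e^(-6*v))/(18*v^2), still 0/0.
Apply L'Hôpital: lim (-36 + 36*e^(-6*v))/(36*v), still 0/0.
After 3 applications of L'Hôpital's rule the quotient is (-216*e^(-6*v))/(36); substituting v = 0 gives -6.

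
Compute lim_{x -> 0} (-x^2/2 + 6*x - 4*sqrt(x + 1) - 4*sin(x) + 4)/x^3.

Substitution gives 0/0; apply L'Hôpital's rule 3 times.
After differentiating numerator and denominator 3 times the quotient is (4*cos(x) - 3/(2*(x + 1)^(5/2)))/(6); at x = 0 this is 5/12.

5/12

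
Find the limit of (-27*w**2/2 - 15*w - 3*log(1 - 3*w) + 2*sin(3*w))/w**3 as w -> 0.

18

Substitution gives 0/0; apply L'Hôpital's rule 3 times.
After differentiating numerator and denominator 3 times the quotient is (-54*cos(3*w) - 162/(3*w - 1)^3)/(6); at w = 0 this is 18.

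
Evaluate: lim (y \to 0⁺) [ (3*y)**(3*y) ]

Base → 0⁺ and exponent → 0⁺: a 0^0 form.
Take logs: 3y·ln(3y). This is 0·(−∞); rewriting as ln(3y)/(1/(3y)) and applying L'Hôpital gives 0.
Hence the limit is e^0 = 1.

1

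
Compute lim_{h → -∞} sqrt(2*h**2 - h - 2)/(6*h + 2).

For large |h|, √(2*h^2 - h - 2) ≈ √2·|h| and the denominator ≈ 6h.
Since h → −∞, |h| = −h, giving −√2/(6) = -√(2)/6.

-√(2)/6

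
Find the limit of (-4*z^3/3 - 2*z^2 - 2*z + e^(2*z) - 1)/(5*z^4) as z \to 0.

2/15

Direct substitution gives 0/0.
Apply L'Hôpital: lim (-4*z^2 - 4*z + 2*e^(2*z) - 2)/(20*z^3), still 0/0.
Apply L'Hôpital: lim (-8*z + 4*e^(2*z) - 4)/(60*z^2), still 0/0.
Apply L'Hôpital: lim (8*e^(2*z) - 8)/(120*z), still 0/0.
After 4 applications of L'Hôpital's rule the quotient is (16*e^(2*z))/(120); substituting z = 0 gives 2/15.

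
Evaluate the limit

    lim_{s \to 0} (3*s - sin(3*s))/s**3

9/2

Direct substitution gives 0/0.
Apply L'Hôpital: lim (3 - 3*cos(3*s))/(3*s^2), still 0/0.
Apply L'Hôpital: lim (9*sin(3*s))/(6*s), still 0/0.
After 3 applications of L'Hôpital's rule the quotient is (27*cos(3*s))/(6); substituting s = 0 gives 9/2.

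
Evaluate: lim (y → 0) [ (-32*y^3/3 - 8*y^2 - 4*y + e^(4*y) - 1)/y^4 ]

Direct substitution gives 0/0.
Apply L'Hôpital: lim (-32*y^2 - 16*y + 4*e^(4*y) - 4)/(4*y^3), still 0/0.
Apply L'Hôpital: lim (-64*y + 16*e^(4*y) - 16)/(12*y^2), still 0/0.
Apply L'Hôpital: lim (64*e^(4*y) - 64)/(24*y), still 0/0.
After 4 applications of L'Hôpital's rule the quotient is (256*e^(4*y))/(24); substituting y = 0 gives 32/3.

32/3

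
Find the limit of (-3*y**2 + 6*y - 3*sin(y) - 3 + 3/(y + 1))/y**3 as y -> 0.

Substitution gives 0/0 (the numerator vanishes to order 3).
Expand each term to order y^3: the coefficient of y^3 in -3·sin(y) is 1/2 and in 3·1/(1 + y) is -3.
Lower-order terms cancel with the polynomial part, so the numerator is (-5/2)·y^3 + o(y^3), and the limit is (-5/2)/(1) = -5/2.

-5/2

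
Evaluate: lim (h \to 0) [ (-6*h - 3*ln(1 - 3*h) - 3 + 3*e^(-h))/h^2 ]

Substitution gives 0/0 (the numerator vanishes to order 2).
Expand each term to order h^2: the coefficient of h^2 in -3·ln(1 - 3h) is 27/2 and in 3·e^(-h) is 3/2.
Lower-order terms cancel with the polynomial part, so the numerator is (15)·h^2 + o(h^2), and the limit is (15)/(1) = 15.

15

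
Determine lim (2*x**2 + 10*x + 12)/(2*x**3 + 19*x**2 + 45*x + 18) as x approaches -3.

Direct substitution gives 0/0, so factor. Both numerator and denominator have (x + 3) as a factor.
After cancelling, the expression reduces to (2*x + 4)/(2*x^2 + 13*x + 6).
Substituting x = -3 gives 2/15.

2/15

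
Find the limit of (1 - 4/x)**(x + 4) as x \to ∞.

e^(-4)

Write it as [(1 - 4/x)^x]^(1) · (1 - 4/x)^(4). The bracketed term tends to e^(-4) and the second factor to 1, so the limit is e^(-4).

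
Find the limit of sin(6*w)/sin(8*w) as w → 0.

3/4

Substitution gives 0/0.
Divide numerator and denominator by w: sin(6w)/w → 6 and sin(8w)/w → 8, so the limit is 1·6/8 = 3/4.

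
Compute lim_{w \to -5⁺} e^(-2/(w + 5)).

As w → -5⁺, -2/(w + 5) → −∞, so e^(-2/(w + 5)) → 0.

0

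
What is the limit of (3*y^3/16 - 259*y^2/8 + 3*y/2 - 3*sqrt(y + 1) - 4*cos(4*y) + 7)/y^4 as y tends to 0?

-16339/384

Substitution gives 0/0; apply L'Hôpital's rule 4 times.
After differentiating numerator and denominator 4 times the quotient is (-1024*cos(4*y) + 45/(16*(y + 1)^(7/2)))/(24); at y = 0 this is -16339/384.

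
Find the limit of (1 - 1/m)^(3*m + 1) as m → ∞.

Write it as [(1 - 1/m)^m]^(3) · (1 - 1/m)^(1). The bracketed term tends to e^(-1) and the second factor to 1, so the limit is e^(-3).

e^(-3)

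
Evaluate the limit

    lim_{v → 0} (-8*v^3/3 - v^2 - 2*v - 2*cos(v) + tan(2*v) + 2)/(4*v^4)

-1/48

Substitution gives 0/0; apply L'Hôpital's rule 4 times.
After differentiating numerator and denominator 4 times the quotient is (-2*cos(v) + 384*tan(2*v)^5 + 640*tan(2*v)^3 + 256*tan(2*v))/(96); at v = 0 this is -1/48.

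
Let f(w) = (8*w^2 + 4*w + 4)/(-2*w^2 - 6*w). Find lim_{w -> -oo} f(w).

-4

Numerator and denominator both have degree 2.
Dividing every term by w^2, all lower-order terms vanish and the limit is the ratio of leading coefficients, 8/(-2) = -4.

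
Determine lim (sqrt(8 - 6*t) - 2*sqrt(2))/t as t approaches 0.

A 0/0 form; rationalise with √(8 - 6t) + √8. This collapses the numerator to -6t, leaving -6/(√(8 - 6t) + √8) → -6/(2√8) = -3*√(2)/4.

-3*√(2)/4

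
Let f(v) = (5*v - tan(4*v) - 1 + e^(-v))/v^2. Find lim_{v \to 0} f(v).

1/2

Substitution gives 0/0 (the numerator vanishes to order 2).
Expand each term to order v^2: the coefficient of v^2 in −tan(4v) is 0 and in e^(-v) is 1/2.
Lower-order terms cancel with the polynomial part, so the numerator is (1/2)·v^2 + o(v^2), and the limit is (1/2)/(1) = 1/2.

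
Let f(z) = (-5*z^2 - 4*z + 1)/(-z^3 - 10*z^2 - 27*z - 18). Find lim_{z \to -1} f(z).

Direct substitution gives 0/0, so factor. Both numerator and denominator have (z + 1) as a factor.
After cancelling, the expression reduces to (1 - 5*z)/(-z^2 - 9*z - 18).
Substituting z = -1 gives -3/5.

-3/5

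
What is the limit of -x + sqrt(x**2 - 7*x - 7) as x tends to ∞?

This has the form ∞ − ∞. Multiply and divide by the conjugate √(x^2 - 7*x - 7) + x.
That gives (-7x - 7) / (√(x^2 - 7*x - 7) + x).
Divide numerator and denominator by x: the limit is -7/(2·1) = -7/2.

-7/2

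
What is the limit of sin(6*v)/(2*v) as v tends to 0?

3

Substitution gives 0/0.
Write it as (6/2)·sin(6v)/(6v); since sin(u)/u → 1, the limit is 3.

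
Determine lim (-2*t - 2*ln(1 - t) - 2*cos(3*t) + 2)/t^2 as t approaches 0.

10

Substitution gives 0/0; apply L'Hôpital's rule 2 times.
After differentiating numerator and denominator 2 times the quotient is (18*cos(3*t) + 2/(t - 1)^2)/(2); at t = 0 this is 10.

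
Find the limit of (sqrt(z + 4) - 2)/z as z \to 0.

1/4

A 0/0 form; rationalise with √(4 + z) + √4. This collapses the numerator to z, leaving 1/(√(4 + z) + √4) → 1/(2√4) = 1/4.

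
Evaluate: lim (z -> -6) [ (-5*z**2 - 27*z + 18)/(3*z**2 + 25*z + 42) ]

-3

Direct substitution gives 0/0, so factor. Both numerator and denominator have (z + 6) as a factor.
After cancelling, the expression reduces to (3 - 5*z)/(3*z + 7).
Substituting z = -6 gives -3.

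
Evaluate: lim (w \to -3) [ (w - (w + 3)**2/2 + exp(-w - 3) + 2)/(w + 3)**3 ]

-1/6

Direct substitution gives 0/0.
Apply L'Hôpital: lim (-w - e^(-w - 3) - 2)/(3*(w + 3)^2), still 0/0.
Apply L'Hôpital: lim (e^(-w - 3) - 1)/(6*w + 18), still 0/0.
After 3 applications of L'Hôpital's rule the quotient is (-e^(-w - 3))/(6); substituting w = -3 gives -1/6.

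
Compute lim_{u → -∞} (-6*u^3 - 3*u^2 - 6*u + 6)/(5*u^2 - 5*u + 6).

∞

The numerator has higher degree (3 > 2); the quotient behaves like (-6/(5))·u^1 for large |u|.
As u → −∞ this diverges to ∞.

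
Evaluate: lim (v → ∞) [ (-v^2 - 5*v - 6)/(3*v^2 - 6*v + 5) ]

Numerator and denominator both have degree 2.
Dividing every term by v^2, all lower-order terms vanish and the limit is the ratio of leading coefficients, -1/(3) = -1/3.

-1/3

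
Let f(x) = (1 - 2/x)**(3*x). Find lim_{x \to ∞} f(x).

The base → 1 and the exponent → ∞: a 1^∞ form.
Take logarithms: (3x)·ln(1 - 2/x). Since ln(1+u) ~ u for small u, this behaves like (3x)·(-2/x) → -6.
So the limit is e^(-6).

e^(-6)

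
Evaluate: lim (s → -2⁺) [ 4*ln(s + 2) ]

-∞

As s → -2⁺, s + 2 → 0⁺ and ln(s + 2) → −∞.
Multiplying by 4 gives -∞.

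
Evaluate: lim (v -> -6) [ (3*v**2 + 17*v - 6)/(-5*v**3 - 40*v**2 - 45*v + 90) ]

19/105

Direct substitution gives 0/0, so factor. Both numerator and denominator have (v + 6) as a factor.
After cancelling, the expression reduces to (3*v - 1)/(-5*v^2 - 10*v + 15).
Substituting v = -6 gives 19/105.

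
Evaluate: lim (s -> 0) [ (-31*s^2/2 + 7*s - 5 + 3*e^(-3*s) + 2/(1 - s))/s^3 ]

Substitution gives 0/0 (the numerator vanishes to order 3).
Expand each term to order s^3: the coefficient of s^3 in 3·e^(-3s) is -27/2 and in 2·1/(1 - s) is 2.
Lower-order terms cancel with the polynomial part, so the numerator is (-23/2)·s^3 + o(s^3), and the limit is (-23/2)/(1) = -23/2.

-23/2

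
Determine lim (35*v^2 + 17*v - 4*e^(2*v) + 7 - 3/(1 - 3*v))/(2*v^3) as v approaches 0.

Substitution gives 0/0; apply L'Hôpital's rule 3 times.
After differentiating numerator and denominator 3 times the quotient is (-32*e^(2*v) - 486/(3*v - 1)^4)/(12); at v = 0 this is -259/6.

-259/6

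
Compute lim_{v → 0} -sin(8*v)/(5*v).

-8/5

Substitution gives 0/0.
Write it as (8/(-5))·sin(8v)/(8v); since sin(u)/u → 1, the limit is -8/5.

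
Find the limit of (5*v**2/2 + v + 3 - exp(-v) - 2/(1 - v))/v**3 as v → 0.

-11/6

Substitution gives 0/0 (the numerator vanishes to order 3).
Expand each term to order v^3: the coefficient of v^3 in -2·1/(1 - v) is -2 and in −e^(-v) is 1/6.
Lower-order terms cancel with the polynomial part, so the numerator is (-11/6)·v^3 + o(v^3), and the limit is (-11/6)/(1) = -11/6.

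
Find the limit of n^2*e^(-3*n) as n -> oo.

0

Write as n^2/e^{3n}, an ∞/∞ form.
Exponential growth dominates any polynomial, so repeated L'Hôpital (or the standard result) gives 0.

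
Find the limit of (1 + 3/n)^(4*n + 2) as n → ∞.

Write it as [(1 + 3/n)^n]^(4) · (1 + 3/n)^(2). The bracketed term tends to e^(3) and the second factor to 1, so the limit is e^(12).

e^(12)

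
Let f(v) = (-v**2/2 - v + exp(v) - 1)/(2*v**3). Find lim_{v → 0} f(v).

Direct substitution gives 0/0.
Apply L'Hôpital: lim (-v + e^(v) - 1)/(6*v^2), still 0/0.
Apply L'Hôpital: lim (e^(v) - 1)/(12*v), still 0/0.
After 3 applications of L'Hôpital's rule the quotient is (e^(v))/(12); substituting v = 0 gives 1/12.

1/12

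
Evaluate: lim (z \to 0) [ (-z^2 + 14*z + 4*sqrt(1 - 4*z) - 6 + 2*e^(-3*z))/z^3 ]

-25

Substitution gives 0/0; apply L'Hôpital's rule 3 times.
After differentiating numerator and denominator 3 times the quotient is (-54*e^(-3*z) - 96/(1 - 4*z)^(5/2))/(6); at z = 0 this is -25.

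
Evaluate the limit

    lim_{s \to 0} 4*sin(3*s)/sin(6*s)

Substitution gives 0/0.
Divide numerator and denominator by s: sin(3s)/s → 3 and sin(6s)/s → 6, so the limit is 4·3/6 = 2.

2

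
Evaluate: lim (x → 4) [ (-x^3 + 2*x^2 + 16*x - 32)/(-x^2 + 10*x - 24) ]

Since x = 4 makes numerator and denominator zero, (x - 4) divides both.
Cancelling it gives (-x^2 - 2*x + 8)/(6 - x); now plug in x = 4 to get -8.

-8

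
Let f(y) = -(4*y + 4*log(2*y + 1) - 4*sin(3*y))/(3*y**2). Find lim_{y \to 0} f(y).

8/3

Substitution gives 0/0; apply L'Hôpital's rule 2 times.
After differentiating numerator and denominator 2 times the quotient is (36*sin(3*y) - 16/(2*y + 1)^2)/(-6); at y = 0 this is 8/3.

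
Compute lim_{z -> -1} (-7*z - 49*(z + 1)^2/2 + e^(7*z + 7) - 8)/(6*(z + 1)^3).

Direct substitution gives 0/0.
Apply L'Hôpital: lim (-49*z + 7*e^(7*z + 7) - 56)/(18*(z + 1)^2), still 0/0.
Apply L'Hôpital: lim (49*e^(7*z + 7) - 49)/(36*z + 36), still 0/0.
After 3 applications of L'Hôpital's rule the quotient is (343*e^(7*z + 7))/(36); substituting z = -1 gives 343/36.

343/36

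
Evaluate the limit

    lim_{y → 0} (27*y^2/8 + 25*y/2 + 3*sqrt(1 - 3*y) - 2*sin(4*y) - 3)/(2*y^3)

781/96

Substitution gives 0/0; apply L'Hôpital's rule 3 times.
After differentiating numerator and denominator 3 times the quotient is (128*cos(4*y) - 243/(8*(1 - 3*y)^(5/2)))/(12); at y = 0 this is 781/96.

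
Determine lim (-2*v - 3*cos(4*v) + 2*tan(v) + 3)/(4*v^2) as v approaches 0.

6

Substitution gives 0/0; apply L'Hôpital's rule 2 times.
After differentiating numerator and denominator 2 times the quotient is (48*cos(4*v) + 4*tan(v)^3 + 4*tan(v))/(8); at v = 0 this is 6.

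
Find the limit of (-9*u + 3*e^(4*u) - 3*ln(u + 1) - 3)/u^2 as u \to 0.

Substitution gives 0/0; apply L'Hôpital's rule 2 times.
After differentiating numerator and denominator 2 times the quotient is (48*e^(4*u) + 3/(u + 1)^2)/(2); at u = 0 this is 51/2.

51/2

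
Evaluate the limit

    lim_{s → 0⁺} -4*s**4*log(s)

0

This is a 0·(−∞) form. Rewrite as -4·ln(s) / s^(−4) and apply L'Hôpital:
the derivative quotient is -4·(1/s) / (−4·s^(−5)) = (4/4)·s^4 → 0.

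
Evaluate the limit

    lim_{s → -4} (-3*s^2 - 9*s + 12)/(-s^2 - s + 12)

Direct substitution gives 0/0, so factor. Both numerator and denominator have (s + 4) as a factor.
After cancelling, the expression reduces to (3 - 3*s)/(3 - s).
Substituting s = -4 gives 15/7.

15/7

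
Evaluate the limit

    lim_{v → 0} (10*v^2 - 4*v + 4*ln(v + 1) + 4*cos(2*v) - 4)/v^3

Substitution gives 0/0; apply L'Hôpital's rule 3 times.
After differentiating numerator and denominator 3 times the quotient is (32*sin(2*v) + 8/(v + 1)^3)/(6); at v = 0 this is 4/3.

4/3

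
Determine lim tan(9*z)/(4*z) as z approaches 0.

Substitution gives 0/0.
Since tan(u)/u → 1 as u → 0, tan(9z)/(9z) → 1 and the limit is 9/4.

9/4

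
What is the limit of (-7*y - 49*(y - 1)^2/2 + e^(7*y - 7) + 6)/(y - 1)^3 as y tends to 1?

343/6

Direct substitution gives 0/0.
Apply L'Hôpital: lim (-49*y + 7*e^(7*y - 7) + 42)/(3*(y - 1)^2), still 0/0.
Apply L'Hôpital: lim (49*e^(7*y - 7) - 49)/(6*y - 6), still 0/0.
After 3 applications of L'Hôpital's rule the quotient is (343*e^(7*y - 7))/(6); substituting y = 1 gives 343/6.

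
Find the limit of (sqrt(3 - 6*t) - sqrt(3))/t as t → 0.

-√(3)

A 0/0 form; rationalise with √(3 - 6t) + √3. This collapses the numerator to -6t, leaving -6/(√(3 - 6t) + √3) → -6/(2√3) = -√(3).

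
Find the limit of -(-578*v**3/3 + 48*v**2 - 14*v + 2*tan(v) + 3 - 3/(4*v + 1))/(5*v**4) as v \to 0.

Substitution gives 0/0; apply L'Hôpital's rule 4 times.
After differentiating numerator and denominator 4 times the quotient is (48*tan(v)^3/cos(v)^2 + 32*tan(v)/cos(v)^2 - 18432/(4*v + 1)^5)/(-120); at v = 0 this is 768/5.

768/5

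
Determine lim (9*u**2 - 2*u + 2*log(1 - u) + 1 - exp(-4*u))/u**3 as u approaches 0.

10

Substitution gives 0/0; apply L'Hôpital's rule 3 times.
After differentiating numerator and denominator 3 times the quotient is (64*e^(-4*u) + 4/(u - 1)^3)/(6); at u = 0 this is 10.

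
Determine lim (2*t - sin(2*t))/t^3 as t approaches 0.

4/3

Direct substitution gives 0/0.
Apply L'Hôpital: lim (2 - 2*cos(2*t))/(3*t^2), still 0/0.
Apply L'Hôpital: lim (4*sin(2*t))/(6*t), still 0/0.
After 3 applications of L'Hôpital's rule the quotient is (8*cos(2*t))/(6); substituting t = 0 gives 4/3.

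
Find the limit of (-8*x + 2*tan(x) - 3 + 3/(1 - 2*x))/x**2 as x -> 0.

Substitution gives 0/0 (the numerator vanishes to order 2).
Expand each term to order x^2: the coefficient of x^2 in 3·1/(1 - 2x) is 12 and in 2·tan(x) is 0.
Lower-order terms cancel with the polynomial part, so the numerator is (12)·x^2 + o(x^2), and the limit is (12)/(1) = 12.

12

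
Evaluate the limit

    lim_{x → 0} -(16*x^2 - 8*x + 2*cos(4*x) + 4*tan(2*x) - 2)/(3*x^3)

-32/9

Substitution gives 0/0; apply L'Hôpital's rule 3 times.
After differentiating numerator and denominator 3 times the quotient is (128*sin(4*x) + 192*tan(2*x)^4 + 256*tan(2*x)^2 + 64)/(-18); at x = 0 this is -32/9.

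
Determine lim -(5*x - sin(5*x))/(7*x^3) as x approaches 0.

-125/42

Direct substitution gives 0/0.
Apply L'Hôpital: lim (5 - 5*cos(5*x))/(-21*x^2), still 0/0.
Apply L'Hôpital: lim (25*sin(5*x))/(-42*x), still 0/0.
After 3 applications of L'Hôpital's rule the quotient is (125*cos(5*x))/(-42); substituting x = 0 gives -125/42.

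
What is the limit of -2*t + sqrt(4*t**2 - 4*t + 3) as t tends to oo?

-1

This has the form ∞ − ∞. Multiply and divide by the conjugate √(4*t^2 - 4*t + 3) + 2t.
That gives (-4t + 3) / (√(4*t^2 - 4*t + 3) + 2t).
Divide numerator and denominator by t: the limit is -4/(2·2) = -1.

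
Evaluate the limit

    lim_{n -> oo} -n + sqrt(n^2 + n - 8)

1/2

An ∞ − ∞ form. Rationalising with the conjugate, the difference becomes (n - 8) / (√(n^2 + n - 8) + n).
For large n the denominator behaves like 2·n, so the quotient tends to 1/2 = 1/2.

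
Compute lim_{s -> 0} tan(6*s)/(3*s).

2

Substitution gives 0/0.
Since tan(u)/u → 1 as u → 0, tan(6s)/(6s) → 1 and the limit is 6/3 = 2.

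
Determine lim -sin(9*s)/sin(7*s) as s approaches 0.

-9/7

Substitution gives 0/0.
Divide numerator and denominator by s: sin(9s)/s → 9 and sin(7s)/s → 7, so the limit is -1·9/7 = -9/7.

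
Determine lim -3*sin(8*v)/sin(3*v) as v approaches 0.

Substitution gives 0/0.
Divide numerator and denominator by v: sin(8v)/v → 8 and sin(3v)/v → 3, so the limit is -3·8/3 = -8.

-8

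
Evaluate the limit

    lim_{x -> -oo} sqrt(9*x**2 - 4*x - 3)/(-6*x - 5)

1/2

For large |x|, √(9*x^2 - 4*x - 3) ≈ √9·|x| and the denominator ≈ -6x.
Since x → −∞, |x| = −x, giving −√9/(-6) = 1/2.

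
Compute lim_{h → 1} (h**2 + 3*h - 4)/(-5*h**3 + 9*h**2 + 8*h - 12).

5/11

At h = 1 both the top and bottom vanish — a removable singularity. Factoring out (h - 1) from each leaves (h + 4)/(-5*h^2 + 4*h + 12), which at h = 1 equals 5/11.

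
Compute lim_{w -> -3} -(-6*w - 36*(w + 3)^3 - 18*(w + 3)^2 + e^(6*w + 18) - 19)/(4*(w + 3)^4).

Direct substitution gives 0/0.
Apply L'Hôpital: lim (-36*w - 108*(w + 3)^2 + 6*e^(6*w + 18) - 114)/(-16*(w + 3)^3), still 0/0.
Apply L'Hôpital: lim (-216*w + 36*e^(6*w + 18) - 684)/(-48*(w + 3)^2), still 0/0.
Apply L'Hôpital: lim (216*e^(6*w + 18) - 216)/(-96*w - 288), still 0/0.
After 4 applications of L'Hôpital's rule the quotient is (1296*e^(6*w + 18))/(-96); substituting w = -3 gives -27/2.

-27/2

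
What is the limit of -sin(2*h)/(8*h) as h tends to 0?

-1/4

Substitution gives 0/0.
Write it as (2/(-8))·sin(2h)/(2h); since sin(u)/u → 1, the limit is -1/4.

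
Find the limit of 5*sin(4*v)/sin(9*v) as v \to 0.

20/9

Substitution gives 0/0.
Divide numerator and denominator by v: sin(4v)/v → 4 and sin(9v)/v → 9, so the limit is 5·4/9 = 20/9.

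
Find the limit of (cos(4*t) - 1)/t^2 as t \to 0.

-8

Direct substitution gives 0/0.
Apply L'Hôpital: lim (-4*sin(4*t))/(2*t), still 0/0.
After 2 applications of L'Hôpital's rule the quotient is (-16*cos(4*t))/(2); substituting t = 0 gives -8.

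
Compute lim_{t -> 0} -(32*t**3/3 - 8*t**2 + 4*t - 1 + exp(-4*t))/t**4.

Direct substitution gives 0/0.
Apply L'Hôpital: lim (32*t^2 - 16*t + 4 - 4*e^(-4*t))/(-4*t^3), still 0/0.
Apply L'Hôpital: lim (64*t - 16 + 16*e^(-4*t))/(-12*t^2), still 0/0.
Apply L'Hôpital: lim (64 - 64*e^(-4*t))/(-24*t), still 0/0.
After 4 applications of L'Hôpital's rule the quotient is (256*e^(-4*t))/(-24); substituting t = 0 gives -32/3.

-32/3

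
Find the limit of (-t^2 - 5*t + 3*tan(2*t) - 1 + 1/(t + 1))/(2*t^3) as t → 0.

Substitution gives 0/0; apply L'Hôpital's rule 3 times.
After differentiating numerator and denominator 3 times the quotient is (6*(8*(t + 1)^4*(3*tan(2*t)^2 + 1)/cos(2*t)^2 - 1)/(t + 1)^4)/(12); at t = 0 this is 7/2.

7/2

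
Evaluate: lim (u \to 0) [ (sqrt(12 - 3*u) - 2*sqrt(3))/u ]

-√(3)/4

A 0/0 form; rationalise with √(12 - 3u) + √12. This collapses the numerator to -3u, leaving -3/(√(12 - 3u) + √12) → -3/(2√12) = -√(3)/4.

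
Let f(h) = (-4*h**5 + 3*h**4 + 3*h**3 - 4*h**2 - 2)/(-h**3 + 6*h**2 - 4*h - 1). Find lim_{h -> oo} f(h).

∞

The numerator has higher degree (5 > 3); the quotient behaves like (-4/(-1))·h^2 for large |h|.
As h → +∞ this diverges to ∞.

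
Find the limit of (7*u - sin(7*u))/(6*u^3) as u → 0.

343/36

Direct substitution gives 0/0.
Apply L'Hôpital: lim (7 - 7*cos(7*u))/(18*u^2), still 0/0.
Apply L'Hôpital: lim (49*sin(7*u))/(36*u), still 0/0.
After 3 applications of L'Hôpital's rule the quotient is (343*cos(7*u))/(36); substituting u = 0 gives 343/36.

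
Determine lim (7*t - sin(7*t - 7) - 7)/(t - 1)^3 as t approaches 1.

Direct substitution gives 0/0.
Apply L'Hôpital: lim (7 - 7*cos(7*t - 7))/(3*(t - 1)^2), still 0/0.
Apply L'Hôpital: lim (49*sin(7*t - 7))/(6*t - 6), still 0/0.
After 3 applications of L'Hôpital's rule the quotient is (343*cos(7*t - 7))/(6); substituting t = 1 gives 343/6.

343/6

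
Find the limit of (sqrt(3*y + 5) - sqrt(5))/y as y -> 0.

Substitution gives 0/0. Multiply numerator and denominator by the conjugate √(5 + 3y) + √5.
The numerator becomes (5 + 3y) − 5 = 3y, so the expression simplifies to 3/(√(5 + 3y) + √5).
Letting y → 0 gives 3/(2√5) = 3*√(5)/10.

3*√(5)/10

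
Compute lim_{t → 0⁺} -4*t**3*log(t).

This is a 0·(−∞) form. Rewrite as -4·ln(t) / t^(−3) and apply L'Hôpital:
the derivative quotient is -4·(1/t) / (−3·t^(−4)) = (4/3)·t^3 → 0.

0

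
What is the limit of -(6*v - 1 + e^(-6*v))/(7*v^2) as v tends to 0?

-18/7

Direct substitution gives 0/0.
Apply L'Hôpital: lim (6 - 6*e^(-6*v))/(-14*v), still 0/0.
After 2 applications of L'Hôpital's rule the quotient is (36*e^(-6*v))/(-14); substituting v = 0 gives -18/7.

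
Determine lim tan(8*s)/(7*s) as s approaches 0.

8/7

Substitution gives 0/0.
Since tan(u)/u → 1 as u → 0, tan(8s)/(8s) → 1 and the limit is 8/7.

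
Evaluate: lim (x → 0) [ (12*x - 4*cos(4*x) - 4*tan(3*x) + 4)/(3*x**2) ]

Substitution gives 0/0 (the numerator vanishes to order 2).
Expand each term to order x^2: the coefficient of x^2 in -4·cos(4x) is 32 and in -4·tan(3x) is 0.
Lower-order terms cancel with the polynomial part, so the numerator is (32)·x^2 + o(x^2), and the limit is (32)/(3) = 32/3.

32/3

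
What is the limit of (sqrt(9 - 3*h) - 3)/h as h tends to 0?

-1/2

A 0/0 form; rationalise with √(9 - 3h) + √9. This collapses the numerator to -3h, leaving -3/(√(9 - 3h) + √9) → -3/(2√9) = -1/2.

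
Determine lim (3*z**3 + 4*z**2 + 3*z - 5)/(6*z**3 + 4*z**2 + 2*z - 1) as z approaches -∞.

Numerator and denominator both have degree 3.
Dividing every term by z^3, all lower-order terms vanish and the limit is the ratio of leading coefficients, 3/(6) = 1/2.

1/2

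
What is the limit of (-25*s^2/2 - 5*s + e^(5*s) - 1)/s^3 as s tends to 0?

125/6

Direct substitution gives 0/0.
Apply L'Hôpital: lim (-25*s + 5*e^(5*s) - 5)/(3*s^2), still 0/0.
Apply L'Hôpital: lim (25*e^(5*s) - 25)/(6*s), still 0/0.
After 3 applications of L'Hôpital's rule the quotient is (125*e^(5*s))/(6); substituting s = 0 gives 125/6.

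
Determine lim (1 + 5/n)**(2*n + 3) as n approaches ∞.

Let L be the limit and take ln: ln L = lim (2n + 3)·ln(1 + 5/n) = lim (2n + 3)·(5/n + O(1/n²)) = 10.
Hence L = e^(10).

e^(10)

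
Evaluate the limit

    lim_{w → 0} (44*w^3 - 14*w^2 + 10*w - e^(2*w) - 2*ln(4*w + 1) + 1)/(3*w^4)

382/9

Substitution gives 0/0; apply L'Hôpital's rule 4 times.
After differentiating numerator and denominator 4 times the quotient is (-16*e^(2*w) + 3072/(4*w + 1)^4)/(72); at w = 0 this is 382/9.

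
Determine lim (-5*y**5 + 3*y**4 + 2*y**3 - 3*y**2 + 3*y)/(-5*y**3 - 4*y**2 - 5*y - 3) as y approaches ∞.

∞

The numerator has higher degree (5 > 3); the quotient behaves like (-5/(-5))·y^2 for large |y|.
As y → +∞ this diverges to ∞.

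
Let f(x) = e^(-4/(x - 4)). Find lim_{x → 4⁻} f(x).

∞

As x → 4⁻, -4/(x - 4) → +∞, so e^(-4/(x - 4)) → ∞.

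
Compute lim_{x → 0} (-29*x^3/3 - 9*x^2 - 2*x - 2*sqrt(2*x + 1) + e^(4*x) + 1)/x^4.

Substitution gives 0/0 (the numerator vanishes to order 4).
Expand each term to order x^4: the coefficient of x^4 in -2·√(1 + 2x) is 5/4 and in e^(4x) is 32/3.
Lower-order terms cancel with the polynomial part, so the numerator is (143/12)·x^4 + o(x^4), and the limit is (143/12)/(1) = 143/12.

143/12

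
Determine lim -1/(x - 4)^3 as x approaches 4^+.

-∞

As x → 4⁺, (x - 4) → 0⁺, so (x - 4)^3 → 0⁺ and -1/(x - 4)^3 → -∞.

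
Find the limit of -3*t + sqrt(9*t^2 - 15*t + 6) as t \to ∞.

-5/2

This has the form ∞ − ∞. Multiply and divide by the conjugate √(9*t^2 - 15*t + 6) + 3t.
That gives (-15t + 6) / (√(9*t^2 - 15*t + 6) + 3t).
Divide numerator and denominator by t: the limit is -15/(2·3) = -5/2.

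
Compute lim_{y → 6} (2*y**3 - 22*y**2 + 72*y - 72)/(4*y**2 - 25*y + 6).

Direct substitution gives 0/0, so factor. Both numerator and denominator have (y - 6) as a factor.
After cancelling, the expression reduces to (2*y^2 - 10*y + 12)/(4*y - 1).
Substituting y = 6 gives 24/23.

24/23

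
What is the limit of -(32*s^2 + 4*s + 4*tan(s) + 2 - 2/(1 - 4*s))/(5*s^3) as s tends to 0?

Substitution gives 0/0; apply L'Hôpital's rule 3 times.
After differentiating numerator and denominator 3 times the quotient is (24*tan(s)^2/cos(s)^2 + 8/cos(s)^2 - 768/(4*s - 1)^4)/(-30); at s = 0 this is 76/3.

76/3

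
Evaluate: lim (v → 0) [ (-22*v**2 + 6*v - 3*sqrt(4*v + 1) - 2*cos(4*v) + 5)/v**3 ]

Substitution gives 0/0; apply L'Hôpital's rule 3 times.
After differentiating numerator and denominator 3 times the quotient is (-128*sin(4*v) - 72/(4*v + 1)^(5/2))/(6); at v = 0 this is -12.

-12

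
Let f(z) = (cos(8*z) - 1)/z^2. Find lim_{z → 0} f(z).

-32

Direct substitution gives 0/0.
Apply L'Hôpital: lim (-8*sin(8*z))/(2*z), still 0/0.
After 2 applications of L'Hôpital's rule the quotient is (-64*cos(8*z))/(2); substituting z = 0 gives -32.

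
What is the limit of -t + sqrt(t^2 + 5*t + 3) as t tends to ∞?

This has the form ∞ − ∞. Multiply and divide by the conjugate √(t^2 + 5*t + 3) + t.
That gives (5t + 3) / (√(t^2 + 5*t + 3) + t).
Divide numerator and denominator by t: the limit is 5/(2·1) = 5/2.

5/2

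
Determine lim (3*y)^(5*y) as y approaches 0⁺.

1

Base → 0⁺ and exponent → 0⁺: a 0^0 form.
Take logs: 5y·ln(3y). This is 0·(−∞); rewriting as ln(3y)/(1/(5y)) and applying L'Hôpital gives 0.
Hence the limit is e^0 = 1.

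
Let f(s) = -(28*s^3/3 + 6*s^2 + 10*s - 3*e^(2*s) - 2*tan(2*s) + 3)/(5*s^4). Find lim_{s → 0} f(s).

2/5

Substitution gives 0/0 (the numerator vanishes to order 4).
Expand each term to order s^4: the coefficient of s^4 in -2·tan(2s) is 0 and in -3·e^(2s) is -2.
Lower-order terms cancel with the polynomial part, so the numerator is (-2)·s^4 + o(s^4), and the limit is (-2)/(-5) = 2/5.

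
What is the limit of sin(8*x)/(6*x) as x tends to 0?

Substitution gives 0/0.
Write it as (8/6)·sin(8x)/(8x); since sin(u)/u → 1, the limit is 4/3.

4/3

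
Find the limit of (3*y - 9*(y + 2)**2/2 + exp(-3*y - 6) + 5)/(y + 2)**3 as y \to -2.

-9/2

Direct substitution gives 0/0.
Apply L'Hôpital: lim (-9*y - 3*e^(-3*y - 6) - 15)/(3*(y + 2)^2), still 0/0.
Apply L'Hôpital: lim (9*e^(-3*y - 6) - 9)/(6*y + 12), still 0/0.
After 3 applications of L'Hôpital's rule the quotient is (-27*e^(-3*y - 6))/(6); substituting y = -2 gives -9/2.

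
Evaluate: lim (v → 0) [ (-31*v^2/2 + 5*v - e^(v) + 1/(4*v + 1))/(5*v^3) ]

-77/6

Substitution gives 0/0; apply L'Hôpital's rule 3 times.
After differentiating numerator and denominator 3 times the quotient is (-e^(v) - 384/(4*v + 1)^4)/(30); at v = 0 this is -77/6.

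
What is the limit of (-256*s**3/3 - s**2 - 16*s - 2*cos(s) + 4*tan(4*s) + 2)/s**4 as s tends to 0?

-1/12

Substitution gives 0/0; apply L'Hôpital's rule 4 times.
After differentiating numerator and denominator 4 times the quotient is (-2*cos(s) + 24576*tan(4*s)^5 + 40960*tan(4*s)^3 + 16384*tan(4*s))/(24); at s = 0 this is -1/12.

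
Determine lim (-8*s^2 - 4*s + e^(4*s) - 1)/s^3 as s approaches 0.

32/3

Direct substitution gives 0/0.
Apply L'Hôpital: lim (-16*s + 4*e^(4*s) - 4)/(3*s^2), still 0/0.
Apply L'Hôpital: lim (16*e^(4*s) - 16)/(6*s), still 0/0.
After 3 applications of L'Hôpital's rule the quotient is (64*e^(4*s))/(6); substituting s = 0 gives 32/3.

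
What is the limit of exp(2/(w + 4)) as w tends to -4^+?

∞

As w → -4⁺, 2/(w + 4) → +∞, so e^(2/(w + 4)) → ∞.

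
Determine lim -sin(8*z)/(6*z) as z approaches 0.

Substitution gives 0/0.
Write it as (8/(-6))·sin(8z)/(8z); since sin(u)/u → 1, the limit is -4/3.

-4/3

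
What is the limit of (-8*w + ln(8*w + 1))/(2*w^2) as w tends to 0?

Direct substitution gives 0/0.
Apply L'Hôpital: lim (-8 + 8/(8*w + 1))/(4*w), still 0/0.
After 2 applications of L'Hôpital's rule the quotient is (-64/(8*w + 1)^2)/(4); substituting w = 0 gives -16.

-16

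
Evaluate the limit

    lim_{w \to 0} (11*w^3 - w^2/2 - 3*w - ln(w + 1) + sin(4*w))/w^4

1/4

Substitution gives 0/0; apply L'Hôpital's rule 4 times.
After differentiating numerator and denominator 4 times the quotient is (256*sin(4*w) + 6/(w + 1)^4)/(24); at w = 0 this is 1/4.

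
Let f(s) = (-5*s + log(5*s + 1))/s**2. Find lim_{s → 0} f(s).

Direct substitution gives 0/0.
Apply L'Hôpital: lim (-5 + 5/(5*s + 1))/(2*s), still 0/0.
After 2 applications of L'Hôpital's rule the quotient is (-25/(5*s + 1)^2)/(2); substituting s = 0 gives -25/2.

-25/2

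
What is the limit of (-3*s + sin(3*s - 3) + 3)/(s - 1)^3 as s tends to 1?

-9/2

Direct substitution gives 0/0.
Apply L'Hôpital: lim (3*cos(3*s - 3) - 3)/(3*(s - 1)^2), still 0/0.
Apply L'Hôpital: lim (-9*sin(3*s - 3))/(6*s - 6), still 0/0.
After 3 applications of L'Hôpital's rule the quotient is (-27*cos(3*s - 3))/(6); substituting s = 1 gives -9/2.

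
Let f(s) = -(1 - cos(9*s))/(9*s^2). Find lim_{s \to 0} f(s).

Substitution gives 0/0.
Use (1 − cos u)/u² → 1/2 with u = 9s: the limit is 9²/(2·(-9)) = -9/2.

-9/2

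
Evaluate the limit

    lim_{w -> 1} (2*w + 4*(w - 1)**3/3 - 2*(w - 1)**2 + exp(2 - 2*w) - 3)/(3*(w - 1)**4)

Direct substitution gives 0/0.
Apply L'Hôpital: lim (-4*w + 4*(w - 1)^2 - 2*e^(2 - 2*w) + 6)/(12*(w - 1)^3), still 0/0.
Apply L'Hôpital: lim (8*w + 4*e^(2 - 2*w) - 12)/(36*(w - 1)^2), still 0/0.
Apply L'Hôpital: lim (8 - 8*e^(2 - 2*w))/(72*w - 72), still 0/0.
After 4 applications of L'Hôpital's rule the quotient is (16*e^(2 - 2*w))/(72); substituting w = 1 gives 2/9.

2/9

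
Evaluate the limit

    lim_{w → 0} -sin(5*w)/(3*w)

Substitution gives 0/0.
Write it as (5/(-3))·sin(5w)/(5w); since sin(u)/u → 1, the limit is -5/3.

-5/3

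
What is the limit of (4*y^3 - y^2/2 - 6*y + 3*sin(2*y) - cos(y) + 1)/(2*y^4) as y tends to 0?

-1/48

Substitution gives 0/0; apply L'Hôpital's rule 4 times.
After differentiating numerator and denominator 4 times the quotient is ((96*sin(y) - 1)*cos(y))/(48); at y = 0 this is -1/48.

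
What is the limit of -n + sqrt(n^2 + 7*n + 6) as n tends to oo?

This has the form ∞ − ∞. Multiply and divide by the conjugate √(n^2 + 7*n + 6) + n.
That gives (7n + 6) / (√(n^2 + 7*n + 6) + n).
Divide numerator and denominator by n: the limit is 7/(2·1) = 7/2.

7/2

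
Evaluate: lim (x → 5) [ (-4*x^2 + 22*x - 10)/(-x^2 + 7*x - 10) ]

6

Since x = 5 makes numerator and denominator zero, (x - 5) divides both.
Cancelling it gives (2 - 4*x)/(2 - x); now plug in x = 5 to get 6.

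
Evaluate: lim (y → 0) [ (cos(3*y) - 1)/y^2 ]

-9/2

Direct substitution gives 0/0.
Apply L'Hôpital: lim (-3*sin(3*y))/(2*y), still 0/0.
After 2 applications of L'Hôpital's rule the quotient is (-9*cos(3*y))/(2); substituting y = 0 gives -9/2.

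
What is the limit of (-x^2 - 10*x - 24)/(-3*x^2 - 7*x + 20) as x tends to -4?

-2/17

Direct substitution gives 0/0, so factor. Both numerator and denominator have (x + 4) as a factor.
After cancelling, the expression reduces to (-x - 6)/(5 - 3*x).
Substituting x = -4 gives -2/17.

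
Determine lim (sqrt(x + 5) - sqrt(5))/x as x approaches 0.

√(5)/10

Substitution gives 0/0. Multiply numerator and denominator by the conjugate √(5 + x) + √5.
The numerator becomes (5 + x) − 5 = x, so the expression simplifies to 1/(√(5 + x) + √5).
Letting x → 0 gives 1/(2√5) = √(5)/10.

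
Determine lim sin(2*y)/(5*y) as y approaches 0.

Substitution gives 0/0.
Write it as (2/5)·sin(2y)/(2y); since sin(u)/u → 1, the limit is 2/5.

2/5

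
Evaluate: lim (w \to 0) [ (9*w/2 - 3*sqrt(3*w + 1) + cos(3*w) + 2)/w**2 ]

Substitution gives 0/0 (the numerator vanishes to order 2).
Expand each term to order w^2: the coefficient of w^2 in -3·√(1 + 3w) is 27/8 and in cos(3w) is -9/2.
Lower-order terms cancel with the polynomial part, so the numerator is (-9/8)·w^2 + o(w^2), and the limit is (-9/8)/(1) = -9/8.

-9/8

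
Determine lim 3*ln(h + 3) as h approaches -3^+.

As h → -3⁺, h + 3 → 0⁺ and ln(h + 3) → −∞.
Multiplying by 3 gives -∞.

-∞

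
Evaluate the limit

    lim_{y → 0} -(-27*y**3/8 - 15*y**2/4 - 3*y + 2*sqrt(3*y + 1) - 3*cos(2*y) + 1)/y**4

533/64

Substitution gives 0/0; apply L'Hôpital's rule 4 times.
After differentiating numerator and denominator 4 times the quotient is (-48*cos(2*y) - 1215/(8*(3*y + 1)^(7/2)))/(-24); at y = 0 this is 533/64.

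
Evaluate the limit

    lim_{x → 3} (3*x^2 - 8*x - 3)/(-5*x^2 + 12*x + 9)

At x = 3 both the top and bottom vanish — a removable singularity. Factoring out (x - 3) from each leaves (3*x + 1)/(-5*x - 3), which at x = 3 equals -5/9.

-5/9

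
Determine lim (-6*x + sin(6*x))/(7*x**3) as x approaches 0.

Direct substitution gives 0/0.
Apply L'Hôpital: lim (6*cos(6*x) - 6)/(21*x^2), still 0/0.
Apply L'Hôpital: lim (-36*sin(6*x))/(42*x), still 0/0.
After 3 applications of L'Hôpital's rule the quotient is (-216*cos(6*x))/(42); substituting x = 0 gives -36/7.

-36/7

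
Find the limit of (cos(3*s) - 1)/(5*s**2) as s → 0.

Direct substitution gives 0/0.
Apply L'Hôpital: lim (-3*sin(3*s))/(10*s), still 0/0.
After 2 applications of L'Hôpital's rule the quotient is (-9*cos(3*s))/(10); substituting s = 0 gives -9/10.

-9/10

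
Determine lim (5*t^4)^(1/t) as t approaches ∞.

Base → ∞ and exponent → 0: an ∞^0 form.
Take logs: (1/t)·ln(5·t^4) = (ln 5 + 4·ln t)/t → 0.
So the limit is e^0 = 1.

1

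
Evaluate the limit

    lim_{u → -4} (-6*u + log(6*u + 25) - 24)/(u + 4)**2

Direct substitution gives 0/0.
Apply L'Hôpital: lim (-6 + 6/(6*u + 25))/(2*u + 8), still 0/0.
After 2 applications of L'Hôpital's rule the quotient is (-36/(6*u + 25)^2)/(2); substituting u = -4 gives -18.

-18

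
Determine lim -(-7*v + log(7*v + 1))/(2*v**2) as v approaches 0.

49/4

Direct substitution gives 0/0.
Apply L'Hôpital: lim (-7 + 7/(7*v + 1))/(-4*v), still 0/0.
After 2 applications of L'Hôpital's rule the quotient is (-49/(7*v + 1)^2)/(-4); substituting v = 0 gives 49/4.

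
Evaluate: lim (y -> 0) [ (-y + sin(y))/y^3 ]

Direct substitution gives 0/0.
Apply L'Hôpital: lim (cos(y) - 1)/(3*y^2), still 0/0.
Apply L'Hôpital: lim (-sin(y))/(6*y), still 0/0.
After 3 applications of L'Hôpital's rule the quotient is (-cos(y))/(6); substituting y = 0 gives -1/6.

-1/6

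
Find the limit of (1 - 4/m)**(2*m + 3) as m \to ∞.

e^(-8)

The base → 1 and the exponent → ∞: a 1^∞ form.
Take logarithms: (2m + 3)·ln(1 - 4/m). Since ln(1+u) ~ u for small u, this behaves like (2m)·(-4/m) → -8.
So the limit is e^(-8).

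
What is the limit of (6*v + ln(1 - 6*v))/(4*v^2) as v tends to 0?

Direct substitution gives 0/0.
Apply L'Hôpital: lim (6 - 6/(1 - 6*v))/(8*v), still 0/0.
After 2 applications of L'Hôpital's rule the quotient is (-36/(1 - 6*v)^2)/(8); substituting v = 0 gives -9/2.

-9/2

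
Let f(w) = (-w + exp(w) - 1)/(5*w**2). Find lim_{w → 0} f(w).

Direct substitution gives 0/0.
Apply L'Hôpital: lim (e^(w) - 1)/(10*w), still 0/0.
After 2 applications of L'Hôpital's rule the quotient is (e^(w))/(10); substituting w = 0 gives 1/10.

1/10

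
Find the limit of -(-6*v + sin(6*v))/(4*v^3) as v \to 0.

Direct substitution gives 0/0.
Apply L'Hôpital: lim (6*cos(6*v) - 6)/(-12*v^2), still 0/0.
Apply L'Hôpital: lim (-36*sin(6*v))/(-24*v), still 0/0.
After 3 applications of L'Hôpital's rule the quotient is (-216*cos(6*v))/(-24); substituting v = 0 gives 9.

9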